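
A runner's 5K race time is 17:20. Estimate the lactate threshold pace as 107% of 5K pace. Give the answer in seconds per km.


Total race time = 17*60 + 20 = 1040 seconds
5K pace = 1040 / 5 = 208.0 sec/km
LT pace = 208.0 * 1.07 = 222.56 sec/km

222.56 s/km


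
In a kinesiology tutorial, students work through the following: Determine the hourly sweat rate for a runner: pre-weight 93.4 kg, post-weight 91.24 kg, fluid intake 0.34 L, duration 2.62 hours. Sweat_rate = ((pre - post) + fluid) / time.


Mass lost = 93.4 - 91.24 = 2.16 kg
Add fluid consumed: 2.16 + 0.34 = 2.5 L total sweat
Sweat rate = 2.5 / 2.62 = 0.954 L/h

0.954 L/h


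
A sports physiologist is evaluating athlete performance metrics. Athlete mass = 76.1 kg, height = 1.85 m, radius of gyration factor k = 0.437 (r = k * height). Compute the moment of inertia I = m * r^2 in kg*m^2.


r = k * height = 0.437 * 1.85 = 0.80845 m
r^2 = 0.80845^2 = 0.653591
I = 76.1 * 0.653591 = 49.738 kg*m^2

49.738 kg*m^2


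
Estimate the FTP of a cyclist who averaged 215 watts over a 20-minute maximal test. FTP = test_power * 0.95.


FTP = 215 * 0.95 = 204.25 W

204.25 W


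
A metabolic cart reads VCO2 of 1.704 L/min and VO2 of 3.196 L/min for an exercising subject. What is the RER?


RER = VCO2 / VO2 = 1.704 / 3.196 = 0.5332

0.5332


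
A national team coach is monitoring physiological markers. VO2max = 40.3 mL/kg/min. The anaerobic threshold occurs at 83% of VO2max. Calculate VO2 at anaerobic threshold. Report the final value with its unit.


AT fraction = 83 / 100 = 0.83
AT VO2 = 40.3 * 0.83
= 33.45 mL/kg/min

33.45 mL/kg/min


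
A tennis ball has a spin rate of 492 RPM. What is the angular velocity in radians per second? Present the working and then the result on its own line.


Convert RPM to rad/s: multiply by 2*pi and divide by 60
omega = 492 * 2 * pi / 60
= 51.522 rad/s

51.522 rad/s


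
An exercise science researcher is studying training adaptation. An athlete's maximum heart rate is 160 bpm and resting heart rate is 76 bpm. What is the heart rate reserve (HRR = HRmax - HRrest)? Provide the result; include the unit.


HRR = HRmax - HRrest
= 160 - 76
= 84 bpm

84 bpm


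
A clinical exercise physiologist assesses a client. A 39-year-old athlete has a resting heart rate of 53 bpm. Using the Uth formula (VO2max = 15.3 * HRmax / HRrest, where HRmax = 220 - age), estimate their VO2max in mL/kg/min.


HRmax = 220 - 39 = 181 bpm
Ratio = HRmax / HRrest = 181 / 53 = 3.4151
VO2max = 15.3 * 3.4151 = 52.25 mL/kg/min

52.25 mL/kg/min


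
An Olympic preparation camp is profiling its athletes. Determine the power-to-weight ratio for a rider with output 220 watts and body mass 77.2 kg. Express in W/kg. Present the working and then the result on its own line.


P/W = 220 / 77.2 = 2.85 W/kg

2.85 W/kg


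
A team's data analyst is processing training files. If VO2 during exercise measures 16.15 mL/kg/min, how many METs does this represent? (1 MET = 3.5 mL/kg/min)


METs = VO2 / 3.5 = 16.15 / 3.5 = 4.61

4.61 METs


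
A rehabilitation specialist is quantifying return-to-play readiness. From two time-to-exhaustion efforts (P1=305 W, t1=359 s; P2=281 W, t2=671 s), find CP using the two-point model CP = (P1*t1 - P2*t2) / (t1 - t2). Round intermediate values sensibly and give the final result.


Work in trial 1 = 109495 J
Work in trial 2 = 188551 J
Delta work = -79056 J
Delta time = -312 s
CP = -79056 / -312 = 253.38 W

253.38 W


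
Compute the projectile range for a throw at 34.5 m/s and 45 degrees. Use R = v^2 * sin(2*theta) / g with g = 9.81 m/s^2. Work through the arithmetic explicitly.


Two times the angle = 90 degrees
sin(90) = 1.0
R = 1190.25 * 1.0 / 9.81 = 121.33 m

121.33 m


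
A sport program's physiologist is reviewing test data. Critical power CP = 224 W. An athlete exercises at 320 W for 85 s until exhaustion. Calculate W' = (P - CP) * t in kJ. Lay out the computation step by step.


P - CP = 320 - 224 = 96 W
W' = 96 * 85 = 8160 J
= 8160 / 1000 = 8.16 kJ

8.16 kJ


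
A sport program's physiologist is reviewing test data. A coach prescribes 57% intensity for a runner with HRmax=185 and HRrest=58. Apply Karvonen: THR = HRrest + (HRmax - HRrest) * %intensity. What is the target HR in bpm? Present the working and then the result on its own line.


Heart rate reserve = 185 - 58 = 127
Intensity fraction = 57 / 100 = 0.57
THR = 58 + 127 * 0.57 = 130.39 bpm

130.39 bpm


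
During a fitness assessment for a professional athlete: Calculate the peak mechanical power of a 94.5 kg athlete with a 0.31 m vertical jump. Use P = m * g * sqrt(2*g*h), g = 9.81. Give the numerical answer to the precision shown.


First, sqrt(2gh) = sqrt(2 * 9.81 * 0.31)
= sqrt(6.0822) = 2.466212 m/s
Power = 94.5 * 9.81 * 2.466212 = 2286.29 W

2286.29 W


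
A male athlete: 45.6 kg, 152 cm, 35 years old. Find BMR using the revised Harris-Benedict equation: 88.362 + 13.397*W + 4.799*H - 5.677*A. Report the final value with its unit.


Intercept = 88.362
Weight contribution = 13.397 * 45.6 = 610.9032
Height contribution = 4.799 * 152 = 729.448
Age contribution = 5.677 * 35 = 198.695
BMR = 88.362 + 610.9032 + 729.448 - 198.695
= 1230.02 kcal/day

1230.02 kcal/day


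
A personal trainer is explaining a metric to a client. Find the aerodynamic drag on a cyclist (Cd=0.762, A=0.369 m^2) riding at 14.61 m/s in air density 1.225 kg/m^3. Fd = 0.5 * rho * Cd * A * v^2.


Fd = 0.5 * 1.225 * 0.762 * 0.369 * 14.61^2
= 0.5 * 1.225 * 0.762 * 0.369 * 213.4521
= 36.761 N

36.761 N


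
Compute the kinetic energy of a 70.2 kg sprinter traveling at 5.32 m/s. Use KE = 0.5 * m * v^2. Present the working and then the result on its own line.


Velocity squared = 28.3024
KE = 0.5 * 70.2 * 28.3024 = 993.41 J

993.41 J


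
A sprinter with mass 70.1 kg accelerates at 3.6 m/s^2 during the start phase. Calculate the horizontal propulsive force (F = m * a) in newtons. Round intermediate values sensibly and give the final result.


F = m * a
= 70.1 * 3.6
= 252.36 N

252.36 N


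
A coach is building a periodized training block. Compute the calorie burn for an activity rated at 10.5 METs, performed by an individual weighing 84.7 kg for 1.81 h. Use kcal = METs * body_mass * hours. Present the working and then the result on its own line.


Product of METs and mass = 10.5 * 84.7 = 889.35
Total kcal = 889.35 * 1.81 = 1609.72 kcal

1609.72 kcal


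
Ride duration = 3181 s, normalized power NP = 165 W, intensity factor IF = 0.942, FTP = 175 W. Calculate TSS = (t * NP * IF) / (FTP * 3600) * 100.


Numerator = 3181 * 165 * 0.942 = 494422.83
Denominator = 175 * 3600 = 630000
TSS = 494422.83 / 630000 * 100
= 78.48

78.48 TSS


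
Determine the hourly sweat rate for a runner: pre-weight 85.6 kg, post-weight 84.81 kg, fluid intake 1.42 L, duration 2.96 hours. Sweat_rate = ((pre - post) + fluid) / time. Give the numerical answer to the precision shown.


Mass lost = 85.6 - 84.81 = 0.79 kg
Add fluid consumed: 0.79 + 1.42 = 2.21 L total sweat
Sweat rate = 2.21 / 2.96 = 0.747 L/h

0.747 L/h


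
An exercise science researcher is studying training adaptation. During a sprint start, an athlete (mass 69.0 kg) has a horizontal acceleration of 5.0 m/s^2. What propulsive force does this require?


Propulsive force = mass * acceleration
= 69.0 kg * 5.0 m/s^2
= 345.0 N

345.0 N


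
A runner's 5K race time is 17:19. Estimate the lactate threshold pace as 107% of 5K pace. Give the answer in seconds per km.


Total race time = 17*60 + 19 = 1039 seconds
5K pace = 1039 / 5 = 207.8 sec/km
LT pace = 207.8 * 1.07 = 222.35 sec/km

222.35 s/km


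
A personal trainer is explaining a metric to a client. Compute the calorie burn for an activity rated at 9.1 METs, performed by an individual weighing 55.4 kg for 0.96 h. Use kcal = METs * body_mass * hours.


Product of METs and mass = 9.1 * 55.4 = 504.14
Total kcal = 504.14 * 0.96 = 483.97 kcal

483.97 kcal


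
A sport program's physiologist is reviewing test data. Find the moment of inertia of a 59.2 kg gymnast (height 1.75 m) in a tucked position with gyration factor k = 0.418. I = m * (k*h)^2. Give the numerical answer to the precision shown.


Radius of gyration = 0.418 * 1.75 = 0.7315 m
I = 59.2 * 0.7315^2
= 59.2 * 0.535092
= 31.677 kg*m^2

31.677 kg*m^2


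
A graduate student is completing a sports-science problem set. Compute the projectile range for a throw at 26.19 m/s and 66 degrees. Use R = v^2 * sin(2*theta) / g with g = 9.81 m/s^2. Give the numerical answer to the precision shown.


Two times the angle = 132 degrees
sin(132) = 0.743145
R = 685.9161 * 0.743145 / 9.81 = 51.961 m

51.961 m


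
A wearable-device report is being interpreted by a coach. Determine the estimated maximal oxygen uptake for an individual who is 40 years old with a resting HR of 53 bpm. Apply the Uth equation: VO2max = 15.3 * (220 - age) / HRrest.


HRmax = 220 - 40 = 180
VO2max = 15.3 * (180 / 53)
= 15.3 * 3.3962
= 51.96 mL/kg/min

51.96 mL/kg/min


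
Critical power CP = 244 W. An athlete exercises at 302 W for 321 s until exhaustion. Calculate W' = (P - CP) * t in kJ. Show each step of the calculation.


P - CP = 302 - 244 = 58 W
W' = 58 * 321 = 18618 J
= 18618 / 1000 = 18.618 kJ

18.618 kJ


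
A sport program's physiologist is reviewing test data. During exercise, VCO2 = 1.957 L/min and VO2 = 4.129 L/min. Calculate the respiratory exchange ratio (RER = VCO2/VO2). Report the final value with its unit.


RER = VCO2 / VO2
= 1.957 / 4.129
= 0.474

0.474


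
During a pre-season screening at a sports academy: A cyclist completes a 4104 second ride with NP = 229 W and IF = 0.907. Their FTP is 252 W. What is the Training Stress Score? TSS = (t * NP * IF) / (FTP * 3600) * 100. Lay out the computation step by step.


t * NP * IF = 4104 * 229 * 0.907 = 852413.112
FTP * 3600 = 907200
TSS = (852413.112 / 907200) * 100 = 93.96

93.96 TSS


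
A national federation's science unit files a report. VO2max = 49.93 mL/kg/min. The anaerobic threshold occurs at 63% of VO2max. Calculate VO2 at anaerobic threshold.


AT fraction = 63 / 100 = 0.63
AT VO2 = 49.93 * 0.63
= 31.46 mL/kg/min

31.46 mL/kg/min


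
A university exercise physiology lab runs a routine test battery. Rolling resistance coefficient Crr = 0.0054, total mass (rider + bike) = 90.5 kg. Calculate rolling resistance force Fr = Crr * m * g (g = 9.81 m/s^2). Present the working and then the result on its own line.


Fr = Crr * m * g
= 0.0054 * 90.5 * 9.81
= 4.794 N

4.794 N


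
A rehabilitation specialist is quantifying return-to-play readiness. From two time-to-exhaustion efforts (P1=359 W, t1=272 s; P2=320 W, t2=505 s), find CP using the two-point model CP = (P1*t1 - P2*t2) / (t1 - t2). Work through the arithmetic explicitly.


Work in trial 1 = 97648 J
Work in trial 2 = 161600 J
Delta work = -63952 J
Delta time = -233 s
CP = -63952 / -233 = 274.47 W

274.47 W


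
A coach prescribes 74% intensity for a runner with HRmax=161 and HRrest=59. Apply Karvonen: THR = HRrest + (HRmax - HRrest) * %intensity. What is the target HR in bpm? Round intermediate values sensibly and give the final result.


Heart rate reserve = 161 - 59 = 102
Intensity fraction = 74 / 100 = 0.74
THR = 59 + 102 * 0.74 = 134.48 bpm

134.48 bpm


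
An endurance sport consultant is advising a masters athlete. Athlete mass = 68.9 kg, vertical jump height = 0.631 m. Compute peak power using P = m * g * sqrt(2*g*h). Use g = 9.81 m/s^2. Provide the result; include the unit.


sqrt(2 * 9.81 * 0.631) = sqrt(12.38022) = 3.518554 m/s
P = 68.9 * 9.81 * 3.518554
= 2378.22 W

2378.22 W


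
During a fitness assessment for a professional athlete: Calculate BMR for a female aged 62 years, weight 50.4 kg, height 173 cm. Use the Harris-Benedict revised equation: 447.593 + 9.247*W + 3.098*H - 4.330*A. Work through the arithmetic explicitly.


Substituting values:
W term = 9.247 * 50.4 = 466.0488
H term = 3.098 * 173 = 535.954
A term = 4.330 * 62 = 268.46
BMR = 1181.14 kcal/day

1181.14 kcal/day


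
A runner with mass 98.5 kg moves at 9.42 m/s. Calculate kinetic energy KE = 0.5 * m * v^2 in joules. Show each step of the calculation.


v^2 = 9.42^2 = 88.7364
KE = 0.5 * 98.5 * 88.7364
= 4370.27 J

4370.27 J


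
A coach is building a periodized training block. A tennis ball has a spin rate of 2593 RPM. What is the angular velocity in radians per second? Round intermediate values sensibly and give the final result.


Convert RPM to rad/s: multiply by 2*pi and divide by 60
omega = 2593 * 2 * pi / 60
= 271.538 rad/s

271.538 rad/s


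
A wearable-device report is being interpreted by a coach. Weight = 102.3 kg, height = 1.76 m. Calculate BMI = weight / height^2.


height^2 = 1.76^2 = 3.0976
BMI = 102.3 / 3.0976 = 33.03 kg/m^2

33.03 kg/m^2


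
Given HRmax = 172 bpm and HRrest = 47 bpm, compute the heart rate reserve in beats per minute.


Heart rate reserve = maximum HR minus resting HR
HRR = 172 - 47 = 125 bpm

125 bpm


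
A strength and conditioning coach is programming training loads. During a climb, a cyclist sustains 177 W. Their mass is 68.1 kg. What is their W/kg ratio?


Power-to-weight = 177 W / 68.1 kg
= 2.599 W/kg

2.599 W/kg


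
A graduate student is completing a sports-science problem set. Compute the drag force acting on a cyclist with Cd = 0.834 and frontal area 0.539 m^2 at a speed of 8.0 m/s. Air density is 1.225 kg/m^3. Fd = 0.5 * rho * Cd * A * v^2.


Step 1: v^2 = 64.0
Step 2: Fd = 0.5 * 1.225 * 0.834 * 0.539 * 64.0
= 17.621 N

17.621 N


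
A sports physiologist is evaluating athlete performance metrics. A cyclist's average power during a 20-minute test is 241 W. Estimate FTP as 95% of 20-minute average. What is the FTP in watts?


FTP = 20-min power * 0.95
= 241 * 0.95
= 228.95 W

228.95 W


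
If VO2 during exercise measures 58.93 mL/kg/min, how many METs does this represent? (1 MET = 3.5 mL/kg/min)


METs = VO2 / 3.5 = 58.93 / 3.5 = 16.84

16.84 METs


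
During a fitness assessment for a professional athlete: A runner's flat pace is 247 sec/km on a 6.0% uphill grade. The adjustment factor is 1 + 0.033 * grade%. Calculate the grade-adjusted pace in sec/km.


Factor = 1 + 0.033 * 6.0 = 1.198
Adjusted pace = 247 * 1.198
= 295.91 sec/km

295.91 s/km


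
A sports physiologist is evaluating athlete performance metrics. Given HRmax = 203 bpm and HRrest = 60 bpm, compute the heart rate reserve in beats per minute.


Heart rate reserve = maximum HR minus resting HR
HRR = 203 - 60 = 143 bpm

143 bpm


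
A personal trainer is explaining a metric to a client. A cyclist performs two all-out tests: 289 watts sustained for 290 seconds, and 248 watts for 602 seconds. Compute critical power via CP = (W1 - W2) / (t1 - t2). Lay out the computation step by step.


W1 = P1 * t1 = 289 * 290 = 83810 J
W2 = P2 * t2 = 248 * 602 = 149296 J
CP = (83810 - 149296) / (290 - 602)
= 209.89 W

209.89 W


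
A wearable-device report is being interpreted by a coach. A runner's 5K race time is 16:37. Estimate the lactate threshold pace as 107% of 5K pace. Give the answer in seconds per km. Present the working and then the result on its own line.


Total race time = 16*60 + 37 = 997 seconds
5K pace = 997 / 5 = 199.4 sec/km
LT pace = 199.4 * 1.07 = 213.36 sec/km

213.36 s/km


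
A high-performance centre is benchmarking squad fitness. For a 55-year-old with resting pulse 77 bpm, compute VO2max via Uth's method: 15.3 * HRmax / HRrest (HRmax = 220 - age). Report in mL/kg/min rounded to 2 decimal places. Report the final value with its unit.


Step 1: HRmax = 220 - 55 = 165 bpm
Step 2: Ratio = 165 / 77 = 2.1429
Step 3: VO2max = 15.3 * 2.1429 = 32.79 mL/kg/min

32.79 mL/kg/min


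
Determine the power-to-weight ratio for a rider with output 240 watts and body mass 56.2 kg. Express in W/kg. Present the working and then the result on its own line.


P/W = 240 / 56.2 = 4.27 W/kg

4.27 W/kg


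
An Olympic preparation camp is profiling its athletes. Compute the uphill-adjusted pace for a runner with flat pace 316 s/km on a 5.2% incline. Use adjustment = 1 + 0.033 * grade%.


Adjustment factor = 1 + 0.033 * 5.2 = 1.1716
Grade-adjusted pace = 316 * 1.1716 = 370.23 s/km

370.23 s/km


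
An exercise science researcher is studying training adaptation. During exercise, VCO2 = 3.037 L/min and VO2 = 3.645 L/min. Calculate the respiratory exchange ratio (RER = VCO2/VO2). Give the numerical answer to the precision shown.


RER = VCO2 / VO2
= 3.037 / 3.645
= 0.8332

0.8332


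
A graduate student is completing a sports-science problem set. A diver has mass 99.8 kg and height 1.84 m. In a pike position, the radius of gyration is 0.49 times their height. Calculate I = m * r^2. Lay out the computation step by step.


r = 0.49 * 1.84 = 0.9016 m
I = m * r^2 = 99.8 * 0.812883 = 81.126 kg*m^2

81.126 kg*m^2


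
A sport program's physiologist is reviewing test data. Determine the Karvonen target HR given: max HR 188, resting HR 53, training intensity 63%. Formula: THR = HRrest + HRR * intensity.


HRR = HRmax - HRrest = 188 - 53 = 135
THR = 53 + 135 * 0.63
= 138.05 bpm

138.05 bpm


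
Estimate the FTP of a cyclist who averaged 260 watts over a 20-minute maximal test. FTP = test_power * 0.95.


FTP = 260 * 0.95 = 247.0 W

247.0 W


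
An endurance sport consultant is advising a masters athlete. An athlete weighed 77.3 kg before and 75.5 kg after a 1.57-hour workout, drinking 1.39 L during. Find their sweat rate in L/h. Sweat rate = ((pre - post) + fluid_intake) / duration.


Body mass change = 1.8 kg
Total sweat loss = 1.8 + 1.39 = 3.19 L
Rate = 3.19 / 1.57 = 2.032 L/h

2.032 L/h


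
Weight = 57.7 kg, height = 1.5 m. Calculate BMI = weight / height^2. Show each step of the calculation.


height^2 = 1.5^2 = 2.25
BMI = 57.7 / 2.25 = 25.64 kg/m^2

25.64 kg/m^2


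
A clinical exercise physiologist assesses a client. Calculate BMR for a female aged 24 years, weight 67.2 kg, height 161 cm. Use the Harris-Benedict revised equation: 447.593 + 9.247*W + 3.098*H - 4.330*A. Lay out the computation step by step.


Substituting values:
W term = 9.247 * 67.2 = 621.3984
H term = 3.098 * 161 = 498.778
A term = 4.330 * 24 = 103.92
BMR = 1463.85 kcal/day

1463.85 kcal/day


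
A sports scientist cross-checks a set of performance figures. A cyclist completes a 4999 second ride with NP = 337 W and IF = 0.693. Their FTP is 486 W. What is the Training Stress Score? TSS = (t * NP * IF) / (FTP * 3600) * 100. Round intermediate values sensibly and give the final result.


t * NP * IF = 4999 * 337 * 0.693 = 1167471.459
FTP * 3600 = 1749600
TSS = (1167471.459 / 1749600) * 100 = 66.73

66.73 TSS


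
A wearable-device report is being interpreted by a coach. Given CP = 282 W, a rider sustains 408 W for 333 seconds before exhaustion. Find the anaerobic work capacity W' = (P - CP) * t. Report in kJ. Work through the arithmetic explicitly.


Excess power = 408 - 282 = 126 W
Work above CP = 126 * 333 = 41958 J
W' = 41.958 kJ

41.958 kJ


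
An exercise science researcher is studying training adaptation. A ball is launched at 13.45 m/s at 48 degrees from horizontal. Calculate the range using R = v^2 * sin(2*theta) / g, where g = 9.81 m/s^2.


sin(2 * 48) = sin(96) = 0.994522
v^2 = 13.45^2 = 180.9025
R = 180.9025 * 0.994522 / 9.81
= 18.34 m

18.34 m


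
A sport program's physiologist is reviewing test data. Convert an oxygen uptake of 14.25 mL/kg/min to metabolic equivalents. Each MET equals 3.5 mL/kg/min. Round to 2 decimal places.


One MET = 3.5 mL/kg/min
Number of METs = 14.25 / 3.5
= 4.07 METs

4.07 METs


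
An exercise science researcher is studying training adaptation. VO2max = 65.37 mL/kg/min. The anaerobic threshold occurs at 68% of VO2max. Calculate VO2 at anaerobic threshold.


AT fraction = 68 / 100 = 0.68
AT VO2 = 65.37 * 0.68
= 44.45 mL/kg/min

44.45 mL/kg/min


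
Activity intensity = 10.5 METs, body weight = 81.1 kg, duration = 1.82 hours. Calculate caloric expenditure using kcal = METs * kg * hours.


kcal = 10.5 * 81.1 * 1.82
= 851.55 * 1.82
= 1549.82 kcal

1549.82 kcal


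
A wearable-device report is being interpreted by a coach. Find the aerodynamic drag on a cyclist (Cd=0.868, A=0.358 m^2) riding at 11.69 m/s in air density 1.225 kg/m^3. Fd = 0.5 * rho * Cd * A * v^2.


Fd = 0.5 * 1.225 * 0.868 * 0.358 * 11.69^2
= 0.5 * 1.225 * 0.868 * 0.358 * 136.6561
= 26.01 N

26.01 N


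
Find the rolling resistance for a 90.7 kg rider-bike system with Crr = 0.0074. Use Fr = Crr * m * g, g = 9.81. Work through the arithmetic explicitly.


m * g = 90.7 * 9.81 = 889.767 N
Fr = 0.0074 * 889.767 = 6.584 N

6.584 N


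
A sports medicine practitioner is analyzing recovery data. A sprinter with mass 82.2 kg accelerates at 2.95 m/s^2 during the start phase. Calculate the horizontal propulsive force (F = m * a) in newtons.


F = m * a
= 82.2 * 2.95
= 242.49 N

242.49 N


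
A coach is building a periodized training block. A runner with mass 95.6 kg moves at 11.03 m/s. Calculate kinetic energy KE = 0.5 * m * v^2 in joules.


v^2 = 11.03^2 = 121.6609
KE = 0.5 * 95.6 * 121.6609
= 5815.39 J

5815.39 J


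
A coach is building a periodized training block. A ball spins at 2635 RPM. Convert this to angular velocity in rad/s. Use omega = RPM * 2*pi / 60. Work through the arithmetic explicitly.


omega = 2635 * 2 * pi / 60
= 2635 * 6.28318531 / 60
= 16556.193 / 60
= 275.937 rad/s

275.937 rad/s


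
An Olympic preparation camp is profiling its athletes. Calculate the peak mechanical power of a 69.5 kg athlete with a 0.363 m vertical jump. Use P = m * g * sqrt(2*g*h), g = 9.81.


First, sqrt(2gh) = sqrt(2 * 9.81 * 0.363)
= sqrt(7.12206) = 2.668719 m/s
Power = 69.5 * 9.81 * 2.668719 = 1819.52 W

1819.52 W


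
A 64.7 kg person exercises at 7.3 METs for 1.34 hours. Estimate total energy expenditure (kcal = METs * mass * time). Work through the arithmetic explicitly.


Energy = METs * mass(kg) * time(h)
= 7.3 * 64.7 * 1.34
= 632.9 kcal

632.9 kcal


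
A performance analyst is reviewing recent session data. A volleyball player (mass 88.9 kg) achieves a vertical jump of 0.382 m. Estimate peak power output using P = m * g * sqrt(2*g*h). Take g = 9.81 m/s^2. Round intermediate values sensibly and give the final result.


2 * g * h = 2 * 9.81 * 0.382 = 7.49484
sqrt(7.49484) = 2.737671 m/s
P = 88.9 * 9.81 * 2.737671 = 2387.55 W

2387.55 W


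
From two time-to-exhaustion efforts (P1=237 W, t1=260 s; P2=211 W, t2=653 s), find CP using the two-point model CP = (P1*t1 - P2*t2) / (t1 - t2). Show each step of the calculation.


Work in trial 1 = 61620 J
Work in trial 2 = 137783 J
Delta work = -76163 J
Delta time = -393 s
CP = -76163 / -393 = 193.8 W

193.8 W


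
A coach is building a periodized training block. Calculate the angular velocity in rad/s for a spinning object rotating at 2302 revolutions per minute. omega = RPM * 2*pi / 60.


omega = RPM * 2*pi / 60
= 2302 * 6.28318531 / 60
= 241.065 rad/s

241.065 rad/s


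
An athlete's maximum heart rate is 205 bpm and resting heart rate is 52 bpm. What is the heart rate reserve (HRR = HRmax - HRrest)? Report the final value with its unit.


HRR = HRmax - HRrest
= 205 - 52
= 153 bpm

153 bpm


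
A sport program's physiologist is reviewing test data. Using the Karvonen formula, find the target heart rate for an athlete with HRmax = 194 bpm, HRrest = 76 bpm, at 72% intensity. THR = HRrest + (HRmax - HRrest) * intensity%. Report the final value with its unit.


HRR = 194 - 76 = 118
THR = 76 + 118 * 0.72
= 76 + 84.96
= 160.96 bpm

160.96 bpm


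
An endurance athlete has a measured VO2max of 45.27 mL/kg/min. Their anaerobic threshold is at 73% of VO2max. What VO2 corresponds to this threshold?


Anaerobic threshold VO2 = VO2max * 73%
= 45.27 * 0.73
= 33.05 mL/kg/min

33.05 mL/kg/min


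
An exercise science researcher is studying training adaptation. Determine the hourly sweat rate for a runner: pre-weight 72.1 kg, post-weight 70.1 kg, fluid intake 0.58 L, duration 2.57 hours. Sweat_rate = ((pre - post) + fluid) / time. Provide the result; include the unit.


Mass lost = 72.1 - 70.1 = 2.0 kg
Add fluid consumed: 2.0 + 0.58 = 2.58 L total sweat
Sweat rate = 2.58 / 2.57 = 1.004 L/h

1.004 L/h


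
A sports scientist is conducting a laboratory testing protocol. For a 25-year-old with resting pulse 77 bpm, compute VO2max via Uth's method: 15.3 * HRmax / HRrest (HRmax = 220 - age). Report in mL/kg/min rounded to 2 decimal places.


Step 1: HRmax = 220 - 25 = 195 bpm
Step 2: Ratio = 195 / 77 = 2.5325
Step 3: VO2max = 15.3 * 2.5325 = 38.75 mL/kg/min

38.75 mL/kg/min


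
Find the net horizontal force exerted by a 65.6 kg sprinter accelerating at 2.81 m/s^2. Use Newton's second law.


Newton's second law: F = m * a
F = 65.6 * 2.81 = 184.34 N

184.34 N


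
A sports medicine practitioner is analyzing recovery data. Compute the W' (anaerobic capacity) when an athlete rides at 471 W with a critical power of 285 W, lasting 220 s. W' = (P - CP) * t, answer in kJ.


Above-CP power = 186 W
Duration = 220 s
W' = 186 * 220 = 40920 J
Convert: 40920 / 1000 = 40.92 kJ

40.92 kJ


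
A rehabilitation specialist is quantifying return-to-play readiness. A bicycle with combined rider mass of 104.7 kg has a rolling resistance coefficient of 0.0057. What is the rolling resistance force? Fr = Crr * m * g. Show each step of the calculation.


Fr = 0.0057 * 104.7 * 9.81
= 0.59679 * 9.81
= 5.855 N

5.855 N


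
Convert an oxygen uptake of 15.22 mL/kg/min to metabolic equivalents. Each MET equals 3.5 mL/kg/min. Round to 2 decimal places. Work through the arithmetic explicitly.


One MET = 3.5 mL/kg/min
Number of METs = 15.22 / 3.5
= 4.35 METs

4.35 METs


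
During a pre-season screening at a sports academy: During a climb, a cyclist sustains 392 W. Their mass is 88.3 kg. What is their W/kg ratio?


Power-to-weight = 392 W / 88.3 kg
= 4.439 W/kg

4.439 W/kg


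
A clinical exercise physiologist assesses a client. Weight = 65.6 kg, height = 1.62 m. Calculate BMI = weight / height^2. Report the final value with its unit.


height^2 = 1.62^2 = 2.6244
BMI = 65.6 / 2.6244 = 25.0 kg/m^2

25.0 kg/m^2


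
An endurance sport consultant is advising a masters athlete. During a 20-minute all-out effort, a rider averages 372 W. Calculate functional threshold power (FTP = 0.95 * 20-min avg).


FTP = 0.95 * 372
= 353.4 W

353.4 W


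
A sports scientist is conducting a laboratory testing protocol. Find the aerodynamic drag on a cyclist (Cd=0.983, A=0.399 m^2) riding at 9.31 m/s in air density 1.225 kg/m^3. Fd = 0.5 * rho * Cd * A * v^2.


Fd = 0.5 * 1.225 * 0.983 * 0.399 * 9.31^2
= 0.5 * 1.225 * 0.983 * 0.399 * 86.6761
= 20.822 N

20.822 N


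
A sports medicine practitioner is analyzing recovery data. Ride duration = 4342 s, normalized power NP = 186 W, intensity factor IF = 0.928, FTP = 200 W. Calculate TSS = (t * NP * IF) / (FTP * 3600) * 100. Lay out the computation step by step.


Numerator = 4342 * 186 * 0.928 = 749463.936
Denominator = 200 * 3600 = 720000
TSS = 749463.936 / 720000 * 100
= 104.09

104.09 TSS


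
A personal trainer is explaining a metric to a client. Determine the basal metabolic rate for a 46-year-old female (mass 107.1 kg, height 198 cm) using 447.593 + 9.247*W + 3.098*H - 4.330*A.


BMR = 447.593 + 9.247*107.1 + 3.098*198 - 4.330*46
= 1852.17 kcal/day

1852.17 kcal/day


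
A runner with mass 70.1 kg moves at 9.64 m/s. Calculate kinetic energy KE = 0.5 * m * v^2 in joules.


v^2 = 9.64^2 = 92.9296
KE = 0.5 * 70.1 * 92.9296
= 3257.18 J

3257.18 J


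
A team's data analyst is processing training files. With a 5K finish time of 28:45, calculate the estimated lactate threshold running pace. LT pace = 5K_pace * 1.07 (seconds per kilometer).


Race duration = 1725 s for 5 km
Average pace = 1725 / 5 = 345.0 s/km
LT pace = 345.0 * 1.07
= 369.15 s/km

369.15 s/km


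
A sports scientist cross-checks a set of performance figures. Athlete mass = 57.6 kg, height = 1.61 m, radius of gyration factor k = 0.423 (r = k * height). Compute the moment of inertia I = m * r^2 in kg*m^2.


r = k * height = 0.423 * 1.61 = 0.68103 m
r^2 = 0.68103^2 = 0.463802
I = 57.6 * 0.463802 = 26.715 kg*m^2

26.715 kg*m^2


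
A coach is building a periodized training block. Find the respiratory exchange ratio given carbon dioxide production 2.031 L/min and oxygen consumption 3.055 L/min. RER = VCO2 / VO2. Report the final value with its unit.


VCO2 = 2.031 L/min
VO2 = 3.055 L/min
RER = 2.031 / 3.055 = 0.6648

0.6648


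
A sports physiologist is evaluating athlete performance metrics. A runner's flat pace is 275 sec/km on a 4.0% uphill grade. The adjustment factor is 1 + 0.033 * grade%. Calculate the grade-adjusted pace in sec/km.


Factor = 1 + 0.033 * 4.0 = 1.132
Adjusted pace = 275 * 1.132
= 311.3 sec/km

311.3 s/km


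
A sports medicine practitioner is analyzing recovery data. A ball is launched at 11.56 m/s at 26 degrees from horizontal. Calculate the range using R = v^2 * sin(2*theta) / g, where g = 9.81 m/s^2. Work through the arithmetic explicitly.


sin(2 * 26) = sin(52) = 0.788011
v^2 = 11.56^2 = 133.6336
R = 133.6336 * 0.788011 / 9.81
= 10.734 m

10.734 m


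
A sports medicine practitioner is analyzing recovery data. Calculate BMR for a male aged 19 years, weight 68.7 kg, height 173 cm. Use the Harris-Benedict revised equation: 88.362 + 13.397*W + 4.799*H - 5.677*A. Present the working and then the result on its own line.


Substituting values:
W term = 13.397 * 68.7 = 920.3739
H term = 4.799 * 173 = 830.227
A term = 5.677 * 19 = 107.863
BMR = 1731.1 kcal/day

1731.1 kcal/day


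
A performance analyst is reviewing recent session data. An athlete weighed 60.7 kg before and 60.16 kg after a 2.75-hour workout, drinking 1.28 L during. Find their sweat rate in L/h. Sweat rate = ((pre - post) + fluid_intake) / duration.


Body mass change = 0.54 kg
Total sweat loss = 0.54 + 1.28 = 1.82 L
Rate = 1.82 / 2.75 = 0.662 L/h

0.662 L/h


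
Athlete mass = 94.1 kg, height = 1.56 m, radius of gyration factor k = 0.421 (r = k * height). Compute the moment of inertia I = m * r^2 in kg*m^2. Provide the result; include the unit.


r = k * height = 0.421 * 1.56 = 0.65676 m
r^2 = 0.65676^2 = 0.431334
I = 94.1 * 0.431334 = 40.589 kg*m^2

40.589 kg*m^2


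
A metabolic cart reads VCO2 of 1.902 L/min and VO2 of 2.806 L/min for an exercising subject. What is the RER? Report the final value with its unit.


RER = VCO2 / VO2 = 1.902 / 2.806 = 0.6778

0.6778


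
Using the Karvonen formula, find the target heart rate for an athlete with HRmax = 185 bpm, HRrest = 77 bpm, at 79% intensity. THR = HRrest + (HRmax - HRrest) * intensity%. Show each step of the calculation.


HRR = 185 - 77 = 108
THR = 77 + 108 * 0.79
= 77 + 85.32
= 162.32 bpm

162.32 bpm


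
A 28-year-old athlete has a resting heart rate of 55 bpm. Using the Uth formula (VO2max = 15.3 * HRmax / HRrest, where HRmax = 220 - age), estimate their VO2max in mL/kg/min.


HRmax = 220 - 28 = 192 bpm
Ratio = HRmax / HRrest = 192 / 55 = 3.4909
VO2max = 15.3 * 3.4909 = 53.41 mL/kg/min

53.41 mL/kg/min


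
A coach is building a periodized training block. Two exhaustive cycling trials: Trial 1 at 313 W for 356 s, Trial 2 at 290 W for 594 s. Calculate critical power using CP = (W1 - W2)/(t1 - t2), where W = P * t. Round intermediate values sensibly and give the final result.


W1 = 313 * 356 = 111428 J
W2 = 290 * 594 = 172260 J
CP = (111428 - 172260) / (356 - 594)
= -60832 / -238
= 255.6 W

255.6 W


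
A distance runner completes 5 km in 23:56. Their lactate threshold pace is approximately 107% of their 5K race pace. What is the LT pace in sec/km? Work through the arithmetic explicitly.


Convert to seconds: 23 min 56 s = 1436 s
Pace per km = 1436 / 5 = 287.2 s/km
LT pace = 287.2 * 1.07 = 307.3 s/km

307.3 s/km


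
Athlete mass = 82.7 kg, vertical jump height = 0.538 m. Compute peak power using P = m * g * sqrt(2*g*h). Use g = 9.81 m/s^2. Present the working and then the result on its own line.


sqrt(2 * 9.81 * 0.538) = sqrt(10.55556) = 3.248932 m/s
P = 82.7 * 9.81 * 3.248932
= 2635.82 W

2635.82 W


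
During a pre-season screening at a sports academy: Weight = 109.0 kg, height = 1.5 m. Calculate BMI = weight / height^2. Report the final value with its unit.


height^2 = 1.5^2 = 2.25
BMI = 109.0 / 2.25 = 48.44 kg/m^2

48.44 kg/m^2


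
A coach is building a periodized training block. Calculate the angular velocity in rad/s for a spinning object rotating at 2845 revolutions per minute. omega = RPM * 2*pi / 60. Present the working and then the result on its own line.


omega = RPM * 2*pi / 60
= 2845 * 6.28318531 / 60
= 297.928 rad/s

297.928 rad/s


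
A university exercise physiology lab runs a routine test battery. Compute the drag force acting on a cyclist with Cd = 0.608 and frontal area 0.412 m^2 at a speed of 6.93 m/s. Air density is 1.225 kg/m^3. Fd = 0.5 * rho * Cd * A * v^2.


Step 1: v^2 = 48.0249
Step 2: Fd = 0.5 * 1.225 * 0.608 * 0.412 * 48.0249
= 7.368 N

7.368 N


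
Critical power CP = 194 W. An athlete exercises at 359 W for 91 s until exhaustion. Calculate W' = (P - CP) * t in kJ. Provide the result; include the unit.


P - CP = 359 - 194 = 165 W
W' = 165 * 91 = 15015 J
= 15015 / 1000 = 15.015 kJ

15.015 kJ


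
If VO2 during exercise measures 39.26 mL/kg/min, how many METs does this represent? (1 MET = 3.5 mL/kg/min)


METs = VO2 / 3.5 = 39.26 / 3.5 = 11.22

11.22 METs


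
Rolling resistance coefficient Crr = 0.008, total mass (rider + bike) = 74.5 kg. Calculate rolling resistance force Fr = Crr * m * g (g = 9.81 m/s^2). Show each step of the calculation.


Fr = Crr * m * g
= 0.008 * 74.5 * 9.81
= 5.847 N

5.847 N


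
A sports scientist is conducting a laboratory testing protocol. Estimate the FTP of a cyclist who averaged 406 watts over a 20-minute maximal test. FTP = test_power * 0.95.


FTP = 406 * 0.95 = 385.7 W

385.7 W


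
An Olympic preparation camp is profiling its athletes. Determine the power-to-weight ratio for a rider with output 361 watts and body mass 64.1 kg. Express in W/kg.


P/W = 361 / 64.1 = 5.632 W/kg

5.632 W/kg


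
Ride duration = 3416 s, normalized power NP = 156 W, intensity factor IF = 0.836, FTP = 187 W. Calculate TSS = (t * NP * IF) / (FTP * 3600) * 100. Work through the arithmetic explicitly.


Numerator = 3416 * 156 * 0.836 = 445501.056
Denominator = 187 * 3600 = 673200
TSS = 445501.056 / 673200 * 100
= 66.18

66.18 TSS


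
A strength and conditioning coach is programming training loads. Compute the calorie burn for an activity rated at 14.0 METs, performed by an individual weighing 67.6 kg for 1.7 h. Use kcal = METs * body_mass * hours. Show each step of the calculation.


Product of METs and mass = 14.0 * 67.6 = 946.4
Total kcal = 946.4 * 1.7 = 1608.88 kcal

1608.88 kcal


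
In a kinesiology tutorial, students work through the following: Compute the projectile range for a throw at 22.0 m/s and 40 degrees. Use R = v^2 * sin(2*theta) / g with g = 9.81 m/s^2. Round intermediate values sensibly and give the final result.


Two times the angle = 80 degrees
sin(80) = 0.984808
R = 484.0 * 0.984808 / 9.81 = 48.588 m

48.588 m


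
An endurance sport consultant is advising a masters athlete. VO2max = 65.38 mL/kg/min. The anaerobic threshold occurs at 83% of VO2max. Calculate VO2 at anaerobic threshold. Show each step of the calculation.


AT fraction = 83 / 100 = 0.83
AT VO2 = 65.38 * 0.83
= 54.27 mL/kg/min

54.27 mL/kg/min


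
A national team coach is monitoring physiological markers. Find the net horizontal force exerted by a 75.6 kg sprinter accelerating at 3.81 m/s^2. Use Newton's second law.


Newton's second law: F = m * a
F = 75.6 * 3.81 = 288.04 N

288.04 N


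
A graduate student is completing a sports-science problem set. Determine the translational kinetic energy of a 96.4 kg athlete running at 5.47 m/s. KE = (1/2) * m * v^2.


KE = 0.5 * m * v^2
= 0.5 * 96.4 * 5.47^2
= 0.5 * 96.4 * 29.9209
= 1442.19 J

1442.19 J


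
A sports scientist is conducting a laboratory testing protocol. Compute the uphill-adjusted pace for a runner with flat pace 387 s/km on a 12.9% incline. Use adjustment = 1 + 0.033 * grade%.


Adjustment factor = 1 + 0.033 * 12.9 = 1.4257
Grade-adjusted pace = 387 * 1.4257 = 551.75 s/km

551.75 s/km


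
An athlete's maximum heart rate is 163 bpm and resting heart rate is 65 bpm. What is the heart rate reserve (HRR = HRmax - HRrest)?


HRR = HRmax - HRrest
= 163 - 65
= 98 bpm

98 bpm


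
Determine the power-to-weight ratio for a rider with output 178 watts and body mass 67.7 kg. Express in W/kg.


P/W = 178 / 67.7 = 2.629 W/kg

2.629 W/kg


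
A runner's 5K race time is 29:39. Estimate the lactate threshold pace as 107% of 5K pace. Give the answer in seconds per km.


Total race time = 29*60 + 39 = 1779 seconds
5K pace = 1779 / 5 = 355.8 sec/km
LT pace = 355.8 * 1.07 = 380.71 sec/km

380.71 s/km


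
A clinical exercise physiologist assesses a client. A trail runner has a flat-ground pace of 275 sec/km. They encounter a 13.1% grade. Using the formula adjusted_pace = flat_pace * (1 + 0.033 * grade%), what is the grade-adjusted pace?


Grade factor = 1 + 0.033 * 13.1 = 1.4323
Adjusted = 275 * 1.4323 = 393.88 sec/km

393.88 s/km


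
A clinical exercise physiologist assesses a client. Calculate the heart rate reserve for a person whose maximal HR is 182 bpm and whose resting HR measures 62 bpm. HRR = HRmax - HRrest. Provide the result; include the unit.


HRmax = 182 bpm
HRrest = 62 bpm
HRR = 182 - 62 = 120 bpm

120 bpm


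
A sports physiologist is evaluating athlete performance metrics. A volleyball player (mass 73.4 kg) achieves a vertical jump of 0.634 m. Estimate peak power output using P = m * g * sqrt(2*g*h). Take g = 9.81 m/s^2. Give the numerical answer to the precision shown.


2 * g * h = 2 * 9.81 * 0.634 = 12.43908
sqrt(12.43908) = 3.526908 m/s
P = 73.4 * 9.81 * 3.526908 = 2539.56 W

2539.56 W


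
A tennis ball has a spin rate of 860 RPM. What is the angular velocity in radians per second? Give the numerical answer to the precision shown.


Convert RPM to rad/s: multiply by 2*pi and divide by 60
omega = 860 * 2 * pi / 60
= 90.059 rad/s

90.059 rad/s


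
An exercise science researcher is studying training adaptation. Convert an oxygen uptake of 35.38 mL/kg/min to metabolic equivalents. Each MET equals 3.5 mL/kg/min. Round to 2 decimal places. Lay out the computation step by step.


One MET = 3.5 mL/kg/min
Number of METs = 35.38 / 3.5
= 10.11 METs

10.11 METs


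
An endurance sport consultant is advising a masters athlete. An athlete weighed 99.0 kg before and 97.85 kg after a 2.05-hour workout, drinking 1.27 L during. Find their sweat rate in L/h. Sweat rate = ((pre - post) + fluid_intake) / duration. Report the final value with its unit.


Body mass change = 1.15 kg
Total sweat loss = 1.15 + 1.27 = 2.42 L
Rate = 2.42 / 2.05 = 1.18 L/h

1.18 L/h


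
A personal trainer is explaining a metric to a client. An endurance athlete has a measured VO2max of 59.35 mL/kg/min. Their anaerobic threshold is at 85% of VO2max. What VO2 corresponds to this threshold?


Anaerobic threshold VO2 = VO2max * 85%
= 59.35 * 0.85
= 50.45 mL/kg/min

50.45 mL/kg/min


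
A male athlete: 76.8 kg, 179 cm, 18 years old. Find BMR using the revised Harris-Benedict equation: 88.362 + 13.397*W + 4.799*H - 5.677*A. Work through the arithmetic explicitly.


Intercept = 88.362
Weight contribution = 13.397 * 76.8 = 1028.8896
Height contribution = 4.799 * 179 = 859.021
Age contribution = 5.677 * 18 = 102.186
BMR = 88.362 + 1028.8896 + 859.021 - 102.186
= 1874.09 kcal/day

1874.09 kcal/day
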